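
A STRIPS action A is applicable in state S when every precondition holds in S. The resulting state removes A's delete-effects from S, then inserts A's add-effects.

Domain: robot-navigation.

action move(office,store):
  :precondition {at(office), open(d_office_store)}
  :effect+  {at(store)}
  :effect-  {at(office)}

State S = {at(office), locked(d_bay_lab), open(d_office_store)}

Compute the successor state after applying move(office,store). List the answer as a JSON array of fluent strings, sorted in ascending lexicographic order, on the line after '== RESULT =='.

Compute (S \ del) ∪ add:
  pre ⊆ S: {at(office), open(d_office_store)} ⊆ S  — applicable
  S \ del = {locked(d_bay_lab), open(d_office_store)}
  ∪ add   = {at(store), locked(d_bay_lab), open(d_office_store)}

== RESULT ==
["at(store)", "locked(d_bay_lab)", "open(d_office_store)"]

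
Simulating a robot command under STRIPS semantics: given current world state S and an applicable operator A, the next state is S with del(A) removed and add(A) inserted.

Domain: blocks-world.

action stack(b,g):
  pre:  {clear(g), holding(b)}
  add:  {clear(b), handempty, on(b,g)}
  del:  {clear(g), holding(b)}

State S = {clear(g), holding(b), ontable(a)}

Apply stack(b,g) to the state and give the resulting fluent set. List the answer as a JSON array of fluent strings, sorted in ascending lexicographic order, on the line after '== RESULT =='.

Progress:
  pre ⊆ S: {clear(g), holding(b)} ⊆ S  — applicable
  S \ del = {ontable(a)}
  ∪ add   = {clear(b), handempty, on(b,g), ontable(a)}

== RESULT ==
["clear(b)", "handempty", "on(b,g)", "ontable(a)"]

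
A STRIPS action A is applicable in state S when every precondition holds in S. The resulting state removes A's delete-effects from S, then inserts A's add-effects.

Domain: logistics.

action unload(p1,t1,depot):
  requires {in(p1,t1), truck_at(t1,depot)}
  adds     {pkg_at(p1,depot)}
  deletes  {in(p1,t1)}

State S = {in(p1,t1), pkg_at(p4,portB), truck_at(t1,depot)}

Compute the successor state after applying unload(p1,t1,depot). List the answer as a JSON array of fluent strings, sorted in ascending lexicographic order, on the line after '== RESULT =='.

Progress:
  pre ⊆ S: {in(p1,t1), truck_at(t1,depot)} ⊆ S  — applicable
  S \ del = {pkg_at(p4,portB), truck_at(t1,depot)}
  ∪ add   = {pkg_at(p1,depot), pkg_at(p4,portB), truck_at(t1,depot)}

== RESULT ==
["pkg_at(p1,depot)", "pkg_at(p4,portB)", "truck_at(t1,depot)"]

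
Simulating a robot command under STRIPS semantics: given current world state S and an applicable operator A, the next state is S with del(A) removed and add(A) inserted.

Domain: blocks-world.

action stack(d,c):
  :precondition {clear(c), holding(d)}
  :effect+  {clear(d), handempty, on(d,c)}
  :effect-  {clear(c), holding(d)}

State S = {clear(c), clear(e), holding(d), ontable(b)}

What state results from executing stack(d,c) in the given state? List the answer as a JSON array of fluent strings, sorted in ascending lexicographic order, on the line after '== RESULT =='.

Compute (S \ del) ∪ add:
  pre ⊆ S: {clear(c), holding(d)} ⊆ S  — applicable
  S \ del = {clear(e), ontable(b)}
  ∪ add   = {clear(d), clear(e), handempty, on(d,c), ontable(b)}

== RESULT ==
["clear(d)", "clear(e)", "handempty", "on(d,c)", "ontable(b)"]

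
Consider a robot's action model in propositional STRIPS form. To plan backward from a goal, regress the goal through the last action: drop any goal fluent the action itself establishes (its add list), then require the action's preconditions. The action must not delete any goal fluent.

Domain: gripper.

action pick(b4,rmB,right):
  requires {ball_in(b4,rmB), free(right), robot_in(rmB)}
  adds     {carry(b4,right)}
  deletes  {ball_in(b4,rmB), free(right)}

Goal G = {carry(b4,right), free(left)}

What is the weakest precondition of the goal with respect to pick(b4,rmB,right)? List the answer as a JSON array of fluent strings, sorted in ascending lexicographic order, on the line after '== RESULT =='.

Compute (G \ add) ∪ pre:
  G ∩ del = {}  (empty — regression defined)
  G \ add = {carry(b4,right), free(left)} \ {carry(b4,right)} = {free(left)}
  ∪ pre   = {free(left)} ∪ {ball_in(b4,rmB), free(right), robot_in(rmB)}
          = {ball_in(b4,rmB), free(left), free(right), robot_in(rmB)}

== RESULT ==
["ball_in(b4,rmB)", "free(left)", "free(right)", "robot_in(rmB)"]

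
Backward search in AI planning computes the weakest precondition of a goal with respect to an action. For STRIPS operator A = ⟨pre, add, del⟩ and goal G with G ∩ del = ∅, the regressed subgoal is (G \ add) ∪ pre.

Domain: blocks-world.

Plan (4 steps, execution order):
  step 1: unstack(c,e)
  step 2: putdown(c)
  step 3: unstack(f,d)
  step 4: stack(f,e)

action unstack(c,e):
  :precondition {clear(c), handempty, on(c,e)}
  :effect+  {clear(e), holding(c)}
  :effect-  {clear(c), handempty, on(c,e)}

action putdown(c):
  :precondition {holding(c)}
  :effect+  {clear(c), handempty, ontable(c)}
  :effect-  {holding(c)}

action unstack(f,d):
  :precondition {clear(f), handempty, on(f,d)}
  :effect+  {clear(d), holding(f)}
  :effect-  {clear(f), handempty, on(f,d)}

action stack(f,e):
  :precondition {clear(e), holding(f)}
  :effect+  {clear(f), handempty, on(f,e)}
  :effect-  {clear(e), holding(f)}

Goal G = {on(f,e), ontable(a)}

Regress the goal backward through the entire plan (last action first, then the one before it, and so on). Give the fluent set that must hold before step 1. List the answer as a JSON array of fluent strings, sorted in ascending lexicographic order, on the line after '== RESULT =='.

Regress step by step:
  through step 4 (stack(f,e)): drop {on(f,e)}, keep {ontable(a)}, require {clear(e), holding(f)}
    → {clear(e), holding(f), ontable(a)}
  through step 3 (unstack(f,d)): drop {holding(f)}, keep {clear(e), ontable(a)}, require {clear(f), handempty, on(f,d)}
    → {clear(e), clear(f), handempty, on(f,d), ontable(a)}
  through step 2 (putdown(c)): drop {handempty}, keep {clear(e), clear(f), on(f,d), ontable(a)}, require {holding(c)}
    → {clear(e), clear(f), holding(c), on(f,d), ontable(a)}
  through step 1 (unstack(c,e)): drop {clear(e), holding(c)}, keep {clear(f), on(f,d), ontable(a)}, require {clear(c), handempty, on(c,e)}
    → {clear(c), clear(f), handempty, on(c,e), on(f,d), ontable(a)}

== RESULT ==
["clear(c)", "clear(f)", "handempty", "on(c,e)", "on(f,d)", "ontable(a)"]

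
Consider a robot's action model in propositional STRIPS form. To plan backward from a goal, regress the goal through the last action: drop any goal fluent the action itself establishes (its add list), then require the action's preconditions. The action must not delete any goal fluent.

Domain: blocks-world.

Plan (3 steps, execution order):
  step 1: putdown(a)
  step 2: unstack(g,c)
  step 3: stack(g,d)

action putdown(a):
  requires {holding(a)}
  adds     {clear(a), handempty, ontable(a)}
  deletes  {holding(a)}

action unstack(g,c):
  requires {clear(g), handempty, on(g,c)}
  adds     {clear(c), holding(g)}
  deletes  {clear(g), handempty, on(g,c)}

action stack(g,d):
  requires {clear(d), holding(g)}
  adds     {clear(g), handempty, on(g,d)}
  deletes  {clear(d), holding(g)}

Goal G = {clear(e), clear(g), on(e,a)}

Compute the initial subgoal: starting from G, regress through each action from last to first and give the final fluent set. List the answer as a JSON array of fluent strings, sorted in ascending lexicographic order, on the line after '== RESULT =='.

Regress step by step:
  through step 3 (stack(g,d)): drop {clear(g)}, keep {clear(e), on(e,a)}, require {clear(d), holding(g)}
    → {clear(d), clear(e), holding(g), on(e,a)}
  through step 2 (unstack(g,c)): drop {holding(g)}, keep {clear(d), clear(e), on(e,a)}, require {clear(g), handempty, on(g,c)}
    → {clear(d), clear(e), clear(g), handempty, on(e,a), on(g,c)}
  through step 1 (putdown(a)): drop {handempty}, keep {clear(d), clear(e), clear(g), on(e,a), on(g,c)}, require {holding(a)}
    → {clear(d), clear(e), clear(g), holding(a), on(e,a), on(g,c)}

== RESULT ==
["clear(d)", "clear(e)", "clear(g)", "holding(a)", "on(e,a)", "on(g,c)"]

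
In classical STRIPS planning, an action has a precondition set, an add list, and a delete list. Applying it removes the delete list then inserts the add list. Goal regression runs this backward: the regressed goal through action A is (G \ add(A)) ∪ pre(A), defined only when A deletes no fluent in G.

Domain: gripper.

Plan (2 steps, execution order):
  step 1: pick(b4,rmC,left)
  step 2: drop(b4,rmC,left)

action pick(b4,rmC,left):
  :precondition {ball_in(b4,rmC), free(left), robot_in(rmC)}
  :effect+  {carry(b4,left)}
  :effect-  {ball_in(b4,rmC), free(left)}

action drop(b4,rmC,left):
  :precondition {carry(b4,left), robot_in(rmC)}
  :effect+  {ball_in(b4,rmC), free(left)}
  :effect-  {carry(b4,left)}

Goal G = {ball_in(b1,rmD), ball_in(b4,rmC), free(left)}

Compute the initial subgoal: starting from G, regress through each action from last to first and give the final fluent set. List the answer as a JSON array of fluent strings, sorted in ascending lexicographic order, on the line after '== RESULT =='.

Work backward from the goal:
  through step 2 (drop(b4,rmC,left)): drop {ball_in(b4,rmC), free(left)}, keep {ball_in(b1,rmD)}, require {carry(b4,left), robot_in(rmC)}
    → {ball_in(b1,rmD), carry(b4,left), robot_in(rmC)}
  through step 1 (pick(b4,rmC,left)): drop {carry(b4,left)}, keep {ball_in(b1,rmD), robot_in(rmC)}, require {ball_in(b4,rmC), free(left), robot_in(rmC)}
    → {ball_in(b1,rmD), ball_in(b4,rmC), free(left), robot_in(rmC)}

== RESULT ==
["ball_in(b1,rmD)", "ball_in(b4,rmC)", "free(left)", "robot_in(rmC)"]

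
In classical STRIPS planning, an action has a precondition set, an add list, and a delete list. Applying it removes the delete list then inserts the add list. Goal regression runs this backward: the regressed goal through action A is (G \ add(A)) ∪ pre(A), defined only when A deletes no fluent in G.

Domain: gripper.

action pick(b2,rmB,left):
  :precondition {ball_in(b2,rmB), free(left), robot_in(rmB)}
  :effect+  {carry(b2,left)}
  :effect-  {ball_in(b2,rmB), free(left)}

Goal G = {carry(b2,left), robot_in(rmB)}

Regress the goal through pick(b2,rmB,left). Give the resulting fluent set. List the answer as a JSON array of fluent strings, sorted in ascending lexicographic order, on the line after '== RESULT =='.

Regress:
  G ∩ del = {}  (empty — regression defined)
  G \ add = {carry(b2,left), robot_in(rmB)} \ {carry(b2,left)} = {robot_in(rmB)}
  ∪ pre   = {robot_in(rmB)} ∪ {ball_in(b2,rmB), free(left), robot_in(rmB)}
          = {ball_in(b2,rmB), free(left), robot_in(rmB)}

== RESULT ==
["ball_in(b2,rmB)", "free(left)", "robot_in(rmB)"]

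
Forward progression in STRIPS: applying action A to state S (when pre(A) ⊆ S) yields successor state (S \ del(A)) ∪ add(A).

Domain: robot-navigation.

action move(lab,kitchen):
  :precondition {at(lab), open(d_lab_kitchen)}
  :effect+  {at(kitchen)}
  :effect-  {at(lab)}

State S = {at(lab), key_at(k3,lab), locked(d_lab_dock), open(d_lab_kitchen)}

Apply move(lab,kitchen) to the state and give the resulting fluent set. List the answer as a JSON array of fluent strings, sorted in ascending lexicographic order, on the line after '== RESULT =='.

Compute (S \ del) ∪ add:
  pre ⊆ S: {at(lab), open(d_lab_kitchen)} ⊆ S  — applicable
  S \ del = {key_at(k3,lab), locked(d_lab_dock), open(d_lab_kitchen)}
  ∪ add   = {at(kitchen), key_at(k3,lab), locked(d_lab_dock), open(d_lab_kitchen)}

== RESULT ==
["at(kitchen)", "key_at(k3,lab)", "locked(d_lab_dock)", "open(d_lab_kitchen)"]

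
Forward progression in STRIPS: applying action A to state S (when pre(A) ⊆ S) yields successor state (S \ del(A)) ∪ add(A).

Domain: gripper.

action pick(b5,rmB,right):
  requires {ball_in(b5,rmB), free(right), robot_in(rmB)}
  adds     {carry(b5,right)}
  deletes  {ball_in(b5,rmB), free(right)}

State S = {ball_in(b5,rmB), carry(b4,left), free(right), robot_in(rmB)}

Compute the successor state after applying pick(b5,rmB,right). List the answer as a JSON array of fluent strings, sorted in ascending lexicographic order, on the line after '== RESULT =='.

Compute (S \ del) ∪ add:
  pre ⊆ S: {ball_in(b5,rmB), free(right), robot_in(rmB)} ⊆ S  — applicable
  S \ del = {carry(b4,left), robot_in(rmB)}
  ∪ add   = {carry(b4,left), carry(b5,right), robot_in(rmB)}

== RESULT ==
["carry(b4,left)", "carry(b5,right)", "robot_in(rmB)"]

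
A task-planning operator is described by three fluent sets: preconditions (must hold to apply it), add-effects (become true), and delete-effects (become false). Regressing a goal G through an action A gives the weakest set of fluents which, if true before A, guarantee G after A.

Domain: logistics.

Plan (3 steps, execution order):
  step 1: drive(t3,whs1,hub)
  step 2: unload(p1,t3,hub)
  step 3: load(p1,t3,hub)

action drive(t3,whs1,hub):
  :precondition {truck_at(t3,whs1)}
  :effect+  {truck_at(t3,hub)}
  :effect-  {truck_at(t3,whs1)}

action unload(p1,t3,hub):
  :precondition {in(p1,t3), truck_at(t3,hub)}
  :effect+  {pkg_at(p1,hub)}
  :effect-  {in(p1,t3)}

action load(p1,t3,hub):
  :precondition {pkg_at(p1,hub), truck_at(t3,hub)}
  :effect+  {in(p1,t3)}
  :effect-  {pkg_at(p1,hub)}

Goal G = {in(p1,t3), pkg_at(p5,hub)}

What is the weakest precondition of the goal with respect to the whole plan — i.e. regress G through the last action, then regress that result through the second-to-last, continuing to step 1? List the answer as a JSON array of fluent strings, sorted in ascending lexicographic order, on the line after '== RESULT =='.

Work backward from the goal:
  through step 3 (load(p1,t3,hub)): drop {in(p1,t3)}, keep {pkg_at(p5,hub)}, require {pkg_at(p1,hub), truck_at(t3,hub)}
    → {pkg_at(p1,hub), pkg_at(p5,hub), truck_at(t3,hub)}
  through step 2 (unload(p1,t3,hub)): drop {pkg_at(p1,hub)}, keep {pkg_at(p5,hub), truck_at(t3,hub)}, require {in(p1,t3), truck_at(t3,hub)}
    → {in(p1,t3), pkg_at(p5,hub), truck_at(t3,hub)}
  through step 1 (drive(t3,whs1,hub)): drop {truck_at(t3,hub)}, keep {in(p1,t3), pkg_at(p5,hub)}, require {truck_at(t3,whs1)}
    → {in(p1,t3), pkg_at(p5,hub), truck_at(t3,whs1)}

== RESULT ==
["in(p1,t3)", "pkg_at(p5,hub)", "truck_at(t3,whs1)"]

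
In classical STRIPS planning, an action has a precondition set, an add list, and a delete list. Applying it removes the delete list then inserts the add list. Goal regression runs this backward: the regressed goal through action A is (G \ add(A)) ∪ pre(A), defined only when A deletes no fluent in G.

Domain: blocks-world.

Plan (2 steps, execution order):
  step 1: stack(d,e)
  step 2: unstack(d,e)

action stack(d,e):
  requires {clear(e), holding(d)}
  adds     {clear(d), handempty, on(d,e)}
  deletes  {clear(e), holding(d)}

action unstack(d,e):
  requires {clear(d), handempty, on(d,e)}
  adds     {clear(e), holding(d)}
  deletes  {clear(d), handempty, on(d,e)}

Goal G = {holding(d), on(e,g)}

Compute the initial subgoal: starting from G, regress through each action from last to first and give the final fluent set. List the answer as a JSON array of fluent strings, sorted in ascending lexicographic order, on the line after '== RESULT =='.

Work backward from the goal:
  through step 2 (unstack(d,e)): drop {holding(d)}, keep {on(e,g)}, require {clear(d), handempty, on(d,e)}
    → {clear(d), handempty, on(d,e), on(e,g)}
  through step 1 (stack(d,e)): drop {clear(d), handempty, on(d,e)}, keep {on(e,g)}, require {clear(e), holding(d)}
    → {clear(e), holding(d), on(e,g)}

== RESULT ==
["clear(e)", "holding(d)", "on(e,g)"]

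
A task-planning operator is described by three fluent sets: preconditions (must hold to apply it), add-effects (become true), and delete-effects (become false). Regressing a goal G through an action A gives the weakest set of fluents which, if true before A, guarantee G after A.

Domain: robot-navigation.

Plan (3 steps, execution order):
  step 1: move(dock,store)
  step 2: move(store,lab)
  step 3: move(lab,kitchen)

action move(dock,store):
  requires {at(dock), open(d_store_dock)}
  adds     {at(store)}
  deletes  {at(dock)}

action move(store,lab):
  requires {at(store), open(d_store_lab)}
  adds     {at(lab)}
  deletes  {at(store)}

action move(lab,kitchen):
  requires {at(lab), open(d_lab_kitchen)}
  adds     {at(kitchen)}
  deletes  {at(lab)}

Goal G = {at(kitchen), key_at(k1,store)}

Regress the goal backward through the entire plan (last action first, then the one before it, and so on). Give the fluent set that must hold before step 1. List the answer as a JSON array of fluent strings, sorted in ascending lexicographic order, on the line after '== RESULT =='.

Regress step by step:
  through step 3 (move(lab,kitchen)): drop {at(kitchen)}, keep {key_at(k1,store)}, require {at(lab), open(d_lab_kitchen)}
    → {at(lab), key_at(k1,store), open(d_lab_kitchen)}
  through step 2 (move(store,lab)): drop {at(lab)}, keep {key_at(k1,store), open(d_lab_kitchen)}, require {at(store), open(d_store_lab)}
    → {at(store), key_at(k1,store), open(d_lab_kitchen), open(d_store_lab)}
  through step 1 (move(dock,store)): drop {at(store)}, keep {key_at(k1,store), open(d_lab_kitchen), open(d_store_lab)}, require {at(dock), open(d_store_dock)}
    → {at(dock), key_at(k1,store), open(d_lab_kitchen), open(d_store_dock), open(d_store_lab)}

== RESULT ==
["at(dock)", "key_at(k1,store)", "open(d_lab_kitchen)", "open(d_store_dock)", "open(d_store_lab)"]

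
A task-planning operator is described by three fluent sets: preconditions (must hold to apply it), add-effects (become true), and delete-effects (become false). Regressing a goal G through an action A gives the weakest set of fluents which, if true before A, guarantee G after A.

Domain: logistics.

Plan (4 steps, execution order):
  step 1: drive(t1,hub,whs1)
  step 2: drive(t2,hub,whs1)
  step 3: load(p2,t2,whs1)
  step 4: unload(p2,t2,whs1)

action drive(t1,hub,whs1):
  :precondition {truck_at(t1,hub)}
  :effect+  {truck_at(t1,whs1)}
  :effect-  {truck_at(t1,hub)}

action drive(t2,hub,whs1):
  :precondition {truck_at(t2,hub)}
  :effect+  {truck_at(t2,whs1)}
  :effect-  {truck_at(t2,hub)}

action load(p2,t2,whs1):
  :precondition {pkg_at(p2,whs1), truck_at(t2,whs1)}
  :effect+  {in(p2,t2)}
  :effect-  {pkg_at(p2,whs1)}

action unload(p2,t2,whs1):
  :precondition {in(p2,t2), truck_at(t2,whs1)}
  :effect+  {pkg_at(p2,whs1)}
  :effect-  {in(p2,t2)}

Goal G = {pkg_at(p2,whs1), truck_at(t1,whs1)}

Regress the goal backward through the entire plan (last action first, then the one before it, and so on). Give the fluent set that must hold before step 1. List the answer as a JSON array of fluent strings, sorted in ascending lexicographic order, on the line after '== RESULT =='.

Work backward from the goal:
  through step 4 (unload(p2,t2,whs1)): drop {pkg_at(p2,whs1)}, keep {truck_at(t1,whs1)}, require {in(p2,t2), truck_at(t2,whs1)}
    → {in(p2,t2), truck_at(t1,whs1), truck_at(t2,whs1)}
  through step 3 (load(p2,t2,whs1)): drop {in(p2,t2)}, keep {truck_at(t1,whs1), truck_at(t2,whs1)}, require {pkg_at(p2,whs1), truck_at(t2,whs1)}
    → {pkg_at(p2,whs1), truck_at(t1,whs1), truck_at(t2,whs1)}
  through step 2 (drive(t2,hub,whs1)): drop {truck_at(t2,whs1)}, keep {pkg_at(p2,whs1), truck_at(t1,whs1)}, require {truck_at(t2,hub)}
    → {pkg_at(p2,whs1), truck_at(t1,whs1), truck_at(t2,hub)}
  through step 1 (drive(t1,hub,whs1)): drop {truck_at(t1,whs1)}, keep {pkg_at(p2,whs1), truck_at(t2,hub)}, require {truck_at(t1,hub)}
    → {pkg_at(p2,whs1), truck_at(t1,hub), truck_at(t2,hub)}

== RESULT ==
["pkg_at(p2,whs1)", "truck_at(t1,hub)", "truck_at(t2,hub)"]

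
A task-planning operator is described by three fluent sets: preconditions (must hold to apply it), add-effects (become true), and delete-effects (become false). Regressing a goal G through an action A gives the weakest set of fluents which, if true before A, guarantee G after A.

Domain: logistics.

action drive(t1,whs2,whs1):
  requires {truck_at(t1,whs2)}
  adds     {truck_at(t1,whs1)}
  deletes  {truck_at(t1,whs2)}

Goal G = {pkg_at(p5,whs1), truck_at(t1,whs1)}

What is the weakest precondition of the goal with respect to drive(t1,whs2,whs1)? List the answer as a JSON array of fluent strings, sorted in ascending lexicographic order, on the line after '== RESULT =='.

Regress:
  G ∩ del = {}  (empty — regression defined)
  G \ add = {pkg_at(p5,whs1), truck_at(t1,whs1)} \ {truck_at(t1,whs1)} = {pkg_at(p5,whs1)}
  ∪ pre   = {pkg_at(p5,whs1)} ∪ {truck_at(t1,whs2)}
          = {pkg_at(p5,whs1), truck_at(t1,whs2)}

== RESULT ==
["pkg_at(p5,whs1)", "truck_at(t1,whs2)"]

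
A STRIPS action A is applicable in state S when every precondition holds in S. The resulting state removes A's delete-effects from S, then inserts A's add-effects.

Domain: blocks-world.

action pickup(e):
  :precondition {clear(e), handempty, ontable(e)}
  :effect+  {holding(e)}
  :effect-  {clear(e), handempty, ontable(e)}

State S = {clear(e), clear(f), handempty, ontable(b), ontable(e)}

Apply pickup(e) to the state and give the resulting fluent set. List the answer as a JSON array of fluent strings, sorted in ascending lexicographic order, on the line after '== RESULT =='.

Progress:
  pre ⊆ S: {clear(e), handempty, ontable(e)} ⊆ S  — applicable
  S \ del = {clear(f), ontable(b)}
  ∪ add   = {clear(f), holding(e), ontable(b)}

== RESULT ==
["clear(f)", "holding(e)", "ontable(b)"]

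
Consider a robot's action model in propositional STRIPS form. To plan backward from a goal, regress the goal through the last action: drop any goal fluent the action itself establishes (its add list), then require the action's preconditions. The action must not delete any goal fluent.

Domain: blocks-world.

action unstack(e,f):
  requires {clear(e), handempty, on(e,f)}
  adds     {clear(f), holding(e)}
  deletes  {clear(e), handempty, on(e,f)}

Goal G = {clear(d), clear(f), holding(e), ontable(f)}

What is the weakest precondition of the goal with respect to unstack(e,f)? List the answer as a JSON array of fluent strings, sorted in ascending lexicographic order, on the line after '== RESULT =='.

Regress:
  G ∩ del = {}  (empty — regression defined)
  G \ add = {clear(d), clear(f), holding(e), ontable(f)} \ {clear(f), holding(e)} = {clear(d), ontable(f)}
  ∪ pre   = {clear(d), ontable(f)} ∪ {clear(e), handempty, on(e,f)}
          = {clear(d), clear(e), handempty, on(e,f), ontable(f)}

== RESULT ==
["clear(d)", "clear(e)", "handempty", "on(e,f)", "ontable(f)"]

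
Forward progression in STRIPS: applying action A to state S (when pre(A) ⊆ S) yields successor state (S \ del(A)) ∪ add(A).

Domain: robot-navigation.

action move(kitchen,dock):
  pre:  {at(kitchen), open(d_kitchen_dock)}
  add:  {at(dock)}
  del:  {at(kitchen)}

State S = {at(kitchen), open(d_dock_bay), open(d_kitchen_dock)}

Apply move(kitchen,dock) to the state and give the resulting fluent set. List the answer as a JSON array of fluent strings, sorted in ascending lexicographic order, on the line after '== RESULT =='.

Compute (S \ del) ∪ add:
  pre ⊆ S: {at(kitchen), open(d_kitchen_dock)} ⊆ S  — applicable
  S \ del = {open(d_dock_bay), open(d_kitchen_dock)}
  ∪ add   = {at(dock), open(d_dock_bay), open(d_kitchen_dock)}

== RESULT ==
["at(dock)", "open(d_dock_bay)", "open(d_kitchen_dock)"]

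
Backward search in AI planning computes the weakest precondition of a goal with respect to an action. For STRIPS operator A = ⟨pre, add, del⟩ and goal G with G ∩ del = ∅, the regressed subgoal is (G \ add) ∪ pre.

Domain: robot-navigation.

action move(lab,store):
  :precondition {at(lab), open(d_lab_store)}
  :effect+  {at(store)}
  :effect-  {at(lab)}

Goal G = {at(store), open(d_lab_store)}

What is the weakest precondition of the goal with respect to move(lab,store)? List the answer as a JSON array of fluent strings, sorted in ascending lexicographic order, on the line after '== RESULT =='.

Compute (G \ add) ∪ pre:
  G ∩ del = {}  (empty — regression defined)
  G \ add = {at(store), open(d_lab_store)} \ {at(store)} = {open(d_lab_store)}
  ∪ pre   = {open(d_lab_store)} ∪ {at(lab), open(d_lab_store)}
          = {at(lab), open(d_lab_store)}

== RESULT ==
["at(lab)", "open(d_lab_store)"]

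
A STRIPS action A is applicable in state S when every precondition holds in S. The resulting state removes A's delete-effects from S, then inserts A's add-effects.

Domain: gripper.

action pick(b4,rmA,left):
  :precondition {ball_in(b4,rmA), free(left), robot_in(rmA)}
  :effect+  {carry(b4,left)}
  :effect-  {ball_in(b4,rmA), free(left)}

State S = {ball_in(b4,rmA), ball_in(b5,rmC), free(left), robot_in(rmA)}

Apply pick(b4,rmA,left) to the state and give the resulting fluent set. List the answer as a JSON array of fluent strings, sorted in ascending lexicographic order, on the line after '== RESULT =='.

Compute (S \ del) ∪ add:
  pre ⊆ S: {ball_in(b4,rmA), free(left), robot_in(rmA)} ⊆ S  — applicable
  S \ del = {ball_in(b5,rmC), robot_in(rmA)}
  ∪ add   = {ball_in(b5,rmC), carry(b4,left), robot_in(rmA)}

== RESULT ==
["ball_in(b5,rmC)", "carry(b4,left)", "robot_in(rmA)"]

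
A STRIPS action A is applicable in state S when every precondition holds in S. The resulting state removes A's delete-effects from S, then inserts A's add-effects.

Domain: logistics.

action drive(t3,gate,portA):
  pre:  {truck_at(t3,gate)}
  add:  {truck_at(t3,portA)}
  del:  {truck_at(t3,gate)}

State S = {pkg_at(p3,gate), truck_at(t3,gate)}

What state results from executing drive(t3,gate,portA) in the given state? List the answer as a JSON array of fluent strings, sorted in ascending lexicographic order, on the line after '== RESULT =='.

Progress:
  pre ⊆ S: {truck_at(t3,gate)} ⊆ S  — applicable
  S \ del = {pkg_at(p3,gate)}
  ∪ add   = {pkg_at(p3,gate), truck_at(t3,portA)}

== RESULT ==
["pkg_at(p3,gate)", "truck_at(t3,portA)"]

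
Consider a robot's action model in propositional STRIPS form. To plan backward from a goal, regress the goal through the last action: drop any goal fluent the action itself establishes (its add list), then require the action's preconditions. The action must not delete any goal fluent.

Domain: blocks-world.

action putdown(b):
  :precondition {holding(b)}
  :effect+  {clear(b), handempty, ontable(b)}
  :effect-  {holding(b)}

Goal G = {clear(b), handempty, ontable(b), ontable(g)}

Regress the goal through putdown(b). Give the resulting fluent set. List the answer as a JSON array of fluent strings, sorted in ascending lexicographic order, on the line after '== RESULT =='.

Regress:
  G ∩ del = {}  (empty — regression defined)
  G \ add = {clear(b), handempty, ontable(b), ontable(g)} \ {clear(b), handempty, ontable(b)} = {ontable(g)}
  ∪ pre   = {ontable(g)} ∪ {holding(b)}
          = {holding(b), ontable(g)}

== RESULT ==
["holding(b)", "ontable(g)"]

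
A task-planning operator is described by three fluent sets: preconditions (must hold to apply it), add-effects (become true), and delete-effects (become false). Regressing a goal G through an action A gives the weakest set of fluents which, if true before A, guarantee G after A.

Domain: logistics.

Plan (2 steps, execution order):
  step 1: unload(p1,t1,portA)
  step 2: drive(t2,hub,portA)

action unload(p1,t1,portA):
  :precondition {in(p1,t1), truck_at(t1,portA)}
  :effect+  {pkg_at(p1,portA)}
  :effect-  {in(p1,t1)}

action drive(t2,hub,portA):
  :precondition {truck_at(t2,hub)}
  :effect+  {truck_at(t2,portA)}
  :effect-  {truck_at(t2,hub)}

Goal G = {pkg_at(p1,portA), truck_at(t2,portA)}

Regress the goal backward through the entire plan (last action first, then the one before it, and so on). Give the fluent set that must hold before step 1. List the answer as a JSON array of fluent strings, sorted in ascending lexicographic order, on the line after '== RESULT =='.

Work backward from the goal:
  through step 2 (drive(t2,hub,portA)): drop {truck_at(t2,portA)}, keep {pkg_at(p1,portA)}, require {truck_at(t2,hub)}
    → {pkg_at(p1,portA), truck_at(t2,hub)}
  through step 1 (unload(p1,t1,portA)): drop {pkg_at(p1,portA)}, keep {truck_at(t2,hub)}, require {in(p1,t1), truck_at(t1,portA)}
    → {in(p1,t1), truck_at(t1,portA), truck_at(t2,hub)}

== RESULT ==
["in(p1,t1)", "truck_at(t1,portA)", "truck_at(t2,hub)"]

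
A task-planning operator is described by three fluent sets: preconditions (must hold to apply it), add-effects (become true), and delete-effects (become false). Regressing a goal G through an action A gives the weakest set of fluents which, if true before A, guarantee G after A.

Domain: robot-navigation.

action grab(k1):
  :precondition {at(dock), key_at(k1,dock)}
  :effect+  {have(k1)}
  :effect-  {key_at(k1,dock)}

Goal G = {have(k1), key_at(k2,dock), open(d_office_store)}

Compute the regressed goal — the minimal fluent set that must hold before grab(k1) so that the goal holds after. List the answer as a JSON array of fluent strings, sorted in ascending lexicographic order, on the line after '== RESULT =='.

Compute (G \ add) ∪ pre:
  G ∩ del = {}  (empty — regression defined)
  G \ add = {have(k1), key_at(k2,dock), open(d_office_store)} \ {have(k1)} = {key_at(k2,dock), open(d_office_store)}
  ∪ pre   = {key_at(k2,dock), open(d_office_store)} ∪ {at(dock), key_at(k1,dock)}
          = {at(dock), key_at(k1,dock), key_at(k2,dock), open(d_office_store)}

== RESULT ==
["at(dock)", "key_at(k1,dock)", "key_at(k2,dock)", "open(d_office_store)"]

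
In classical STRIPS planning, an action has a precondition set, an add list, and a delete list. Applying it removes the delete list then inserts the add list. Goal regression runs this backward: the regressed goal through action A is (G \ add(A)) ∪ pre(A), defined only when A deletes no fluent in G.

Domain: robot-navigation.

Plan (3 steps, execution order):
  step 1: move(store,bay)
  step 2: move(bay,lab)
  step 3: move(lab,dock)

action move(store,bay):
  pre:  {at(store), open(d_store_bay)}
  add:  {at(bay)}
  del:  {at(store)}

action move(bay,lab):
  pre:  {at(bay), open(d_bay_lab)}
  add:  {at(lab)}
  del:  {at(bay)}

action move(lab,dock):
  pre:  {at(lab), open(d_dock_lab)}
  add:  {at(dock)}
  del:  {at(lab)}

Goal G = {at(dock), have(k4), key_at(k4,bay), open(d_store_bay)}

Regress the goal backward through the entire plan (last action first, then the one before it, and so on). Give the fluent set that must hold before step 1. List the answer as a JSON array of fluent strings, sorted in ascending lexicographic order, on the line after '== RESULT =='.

Work backward from the goal:
  through step 3 (move(lab,dock)): drop {at(dock)}, keep {have(k4), key_at(k4,bay), open(d_store_bay)}, require {at(lab), open(d_dock_lab)}
    → {at(lab), have(k4), key_at(k4,bay), open(d_dock_lab), open(d_store_bay)}
  through step 2 (move(bay,lab)): drop {at(lab)}, keep {have(k4), key_at(k4,bay), open(d_dock_lab), open(d_store_bay)}, require {at(bay), open(d_bay_lab)}
    → {at(bay), have(k4), key_at(k4,bay), open(d_bay_lab), open(d_dock_lab), open(d_store_bay)}
  through step 1 (move(store,bay)): drop {at(bay)}, keep {have(k4), key_at(k4,bay), open(d_bay_lab), open(d_dock_lab), open(d_store_bay)}, require {at(store), open(d_store_bay)}
    → {at(store), have(k4), key_at(k4,bay), open(d_bay_lab), open(d_dock_lab), open(d_store_bay)}

== RESULT ==
["at(store)", "have(k4)", "key_at(k4,bay)", "open(d_bay_lab)", "open(d_dock_lab)", "open(d_store_bay)"]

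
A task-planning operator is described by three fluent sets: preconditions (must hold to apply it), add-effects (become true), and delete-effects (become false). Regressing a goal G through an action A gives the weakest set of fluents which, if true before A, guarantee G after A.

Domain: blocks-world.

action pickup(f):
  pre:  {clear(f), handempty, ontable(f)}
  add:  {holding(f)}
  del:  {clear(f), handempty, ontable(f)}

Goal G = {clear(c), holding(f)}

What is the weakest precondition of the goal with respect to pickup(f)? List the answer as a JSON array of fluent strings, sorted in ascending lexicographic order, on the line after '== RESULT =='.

Regress:
  G ∩ del = {}  (empty — regression defined)
  G \ add = {clear(c), holding(f)} \ {holding(f)} = {clear(c)}
  ∪ pre   = {clear(c)} ∪ {clear(f), handempty, ontable(f)}
          = {clear(c), clear(f), handempty, ontable(f)}

== RESULT ==
["clear(c)", "clear(f)", "handempty", "ontable(f)"]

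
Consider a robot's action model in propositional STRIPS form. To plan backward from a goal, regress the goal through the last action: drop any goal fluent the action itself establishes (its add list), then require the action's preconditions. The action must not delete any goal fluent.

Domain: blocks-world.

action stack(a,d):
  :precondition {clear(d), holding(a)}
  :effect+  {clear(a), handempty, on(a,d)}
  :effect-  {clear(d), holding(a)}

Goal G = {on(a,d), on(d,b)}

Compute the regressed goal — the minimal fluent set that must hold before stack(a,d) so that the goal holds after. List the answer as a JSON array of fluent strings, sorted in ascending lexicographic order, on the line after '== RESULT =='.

Compute (G \ add) ∪ pre:
  G ∩ del = {}  (empty — regression defined)
  G \ add = {on(a,d), on(d,b)} \ {clear(a), handempty, on(a,d)} = {on(d,b)}
  ∪ pre   = {on(d,b)} ∪ {clear(d), holding(a)}
          = {clear(d), holding(a), on(d,b)}

== RESULT ==
["clear(d)", "holding(a)", "on(d,b)"]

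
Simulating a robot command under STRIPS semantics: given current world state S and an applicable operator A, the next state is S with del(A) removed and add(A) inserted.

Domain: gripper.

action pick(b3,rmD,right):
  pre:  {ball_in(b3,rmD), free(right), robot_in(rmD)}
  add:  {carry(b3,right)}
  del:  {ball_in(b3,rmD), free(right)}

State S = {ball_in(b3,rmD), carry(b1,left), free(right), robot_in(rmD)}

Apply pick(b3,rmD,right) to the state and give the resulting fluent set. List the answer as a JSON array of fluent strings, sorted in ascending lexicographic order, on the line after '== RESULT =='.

Progress:
  pre ⊆ S: {ball_in(b3,rmD), free(right), robot_in(rmD)} ⊆ S  — applicable
  S \ del = {carry(b1,left), robot_in(rmD)}
  ∪ add   = {carry(b1,left), carry(b3,right), robot_in(rmD)}

== RESULT ==
["carry(b1,left)", "carry(b3,right)", "robot_in(rmD)"]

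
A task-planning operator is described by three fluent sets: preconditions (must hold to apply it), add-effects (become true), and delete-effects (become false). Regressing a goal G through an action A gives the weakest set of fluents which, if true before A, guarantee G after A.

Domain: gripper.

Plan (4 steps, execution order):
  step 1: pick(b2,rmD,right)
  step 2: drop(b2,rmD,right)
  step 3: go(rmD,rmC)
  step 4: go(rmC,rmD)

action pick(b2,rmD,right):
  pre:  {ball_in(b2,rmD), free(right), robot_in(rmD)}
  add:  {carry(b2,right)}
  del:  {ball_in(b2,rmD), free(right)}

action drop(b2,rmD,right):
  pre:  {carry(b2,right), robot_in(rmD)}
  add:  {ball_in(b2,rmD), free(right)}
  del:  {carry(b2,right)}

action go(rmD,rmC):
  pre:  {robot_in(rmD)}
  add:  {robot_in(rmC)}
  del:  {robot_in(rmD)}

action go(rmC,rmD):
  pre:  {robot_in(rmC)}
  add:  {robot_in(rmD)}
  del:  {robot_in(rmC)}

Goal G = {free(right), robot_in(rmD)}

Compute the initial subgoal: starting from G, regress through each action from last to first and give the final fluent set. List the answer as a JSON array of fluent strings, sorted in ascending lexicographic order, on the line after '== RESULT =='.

Work backward from the goal:
  through step 4 (go(rmC,rmD)): drop {robot_in(rmD)}, keep {free(right)}, require {robot_in(rmC)}
    → {free(right), robot_in(rmC)}
  through step 3 (go(rmD,rmC)): drop {robot_in(rmC)}, keep {free(right)}, require {robot_in(rmD)}
    → {free(right), robot_in(rmD)}
  through step 2 (drop(b2,rmD,right)): drop {free(right)}, keep {robot_in(rmD)}, require {carry(b2,right), robot_in(rmD)}
    → {carry(b2,right), robot_in(rmD)}
  through step 1 (pick(b2,rmD,right)): drop {carry(b2,right)}, keep {robot_in(rmD)}, require {ball_in(b2,rmD), free(right), robot_in(rmD)}
    → {ball_in(b2,rmD), free(right), robot_in(rmD)}

== RESULT ==
["ball_in(b2,rmD)", "free(right)", "robot_in(rmD)"]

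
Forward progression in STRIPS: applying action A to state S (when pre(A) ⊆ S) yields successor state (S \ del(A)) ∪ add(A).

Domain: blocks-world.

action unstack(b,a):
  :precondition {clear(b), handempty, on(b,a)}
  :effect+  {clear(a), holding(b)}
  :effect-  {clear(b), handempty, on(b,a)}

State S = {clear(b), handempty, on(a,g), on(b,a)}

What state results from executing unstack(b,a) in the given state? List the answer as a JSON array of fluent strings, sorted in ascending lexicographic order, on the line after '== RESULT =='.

Compute (S \ del) ∪ add:
  pre ⊆ S: {clear(b), handempty, on(b,a)} ⊆ S  — applicable
  S \ del = {on(a,g)}
  ∪ add   = {clear(a), holding(b), on(a,g)}

== RESULT ==
["clear(a)", "holding(b)", "on(a,g)"]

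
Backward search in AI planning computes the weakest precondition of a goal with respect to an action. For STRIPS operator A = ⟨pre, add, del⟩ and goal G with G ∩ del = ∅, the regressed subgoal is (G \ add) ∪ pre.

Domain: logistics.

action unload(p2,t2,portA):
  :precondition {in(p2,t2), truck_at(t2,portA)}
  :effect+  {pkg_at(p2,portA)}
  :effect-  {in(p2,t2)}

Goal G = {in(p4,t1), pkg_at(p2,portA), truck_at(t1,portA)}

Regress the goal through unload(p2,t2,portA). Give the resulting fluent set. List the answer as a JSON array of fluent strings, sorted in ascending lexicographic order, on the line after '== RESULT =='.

Regress:
  G ∩ del = {}  (empty — regression defined)
  G \ add = {in(p4,t1), pkg_at(p2,portA), truck_at(t1,portA)} \ {pkg_at(p2,portA)} = {in(p4,t1), truck_at(t1,portA)}
  ∪ pre   = {in(p4,t1), truck_at(t1,portA)} ∪ {in(p2,t2), truck_at(t2,portA)}
          = {in(p2,t2), in(p4,t1), truck_at(t1,portA), truck_at(t2,portA)}

== RESULT ==
["in(p2,t2)", "in(p4,t1)", "truck_at(t1,portA)", "truck_at(t2,portA)"]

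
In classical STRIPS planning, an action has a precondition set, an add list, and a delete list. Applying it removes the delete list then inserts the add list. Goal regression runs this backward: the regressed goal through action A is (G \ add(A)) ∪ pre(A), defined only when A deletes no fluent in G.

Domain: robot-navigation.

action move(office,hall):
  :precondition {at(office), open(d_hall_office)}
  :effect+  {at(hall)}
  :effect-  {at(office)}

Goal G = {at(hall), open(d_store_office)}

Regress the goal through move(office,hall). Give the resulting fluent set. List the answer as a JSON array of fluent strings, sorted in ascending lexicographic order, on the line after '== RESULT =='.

Regress:
  G ∩ del = {}  (empty — regression defined)
  G \ add = {at(hall), open(d_store_office)} \ {at(hall)} = {open(d_store_office)}
  ∪ pre   = {open(d_store_office)} ∪ {at(office), open(d_hall_office)}
          = {at(office), open(d_hall_office), open(d_store_office)}

== RESULT ==
["at(office)", "open(d_hall_office)", "open(d_store_office)"]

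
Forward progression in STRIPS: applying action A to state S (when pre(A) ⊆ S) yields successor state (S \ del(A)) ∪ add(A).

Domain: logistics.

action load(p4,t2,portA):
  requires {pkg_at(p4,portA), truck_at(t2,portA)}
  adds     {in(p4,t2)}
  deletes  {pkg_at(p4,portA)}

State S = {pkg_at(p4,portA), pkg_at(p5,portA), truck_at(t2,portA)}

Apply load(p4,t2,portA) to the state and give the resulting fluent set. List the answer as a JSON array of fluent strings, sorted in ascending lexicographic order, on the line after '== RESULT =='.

Compute (S \ del) ∪ add:
  pre ⊆ S: {pkg_at(p4,portA), truck_at(t2,portA)} ⊆ S  — applicable
  S \ del = {pkg_at(p5,portA), truck_at(t2,portA)}
  ∪ add   = {in(p4,t2), pkg_at(p5,portA), truck_at(t2,portA)}

== RESULT ==
["in(p4,t2)", "pkg_at(p5,portA)", "truck_at(t2,portA)"]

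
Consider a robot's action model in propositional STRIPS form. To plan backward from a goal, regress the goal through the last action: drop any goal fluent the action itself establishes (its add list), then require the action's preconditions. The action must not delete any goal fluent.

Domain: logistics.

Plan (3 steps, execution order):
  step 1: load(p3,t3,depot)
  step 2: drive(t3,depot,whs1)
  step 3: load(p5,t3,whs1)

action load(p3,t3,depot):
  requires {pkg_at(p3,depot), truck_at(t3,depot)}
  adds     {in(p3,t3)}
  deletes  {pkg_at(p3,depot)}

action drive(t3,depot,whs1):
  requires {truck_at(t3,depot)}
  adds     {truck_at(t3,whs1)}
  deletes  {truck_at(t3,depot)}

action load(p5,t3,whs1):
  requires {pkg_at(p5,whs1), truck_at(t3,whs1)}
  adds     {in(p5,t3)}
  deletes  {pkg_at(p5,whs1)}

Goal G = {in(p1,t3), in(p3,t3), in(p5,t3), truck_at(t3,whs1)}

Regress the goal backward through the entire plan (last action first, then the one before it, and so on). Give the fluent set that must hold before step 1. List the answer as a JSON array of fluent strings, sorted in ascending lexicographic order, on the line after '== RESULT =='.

Regress step by step:
  through step 3 (load(p5,t3,whs1)): drop {in(p5,t3)}, keep {in(p1,t3), in(p3,t3), truck_at(t3,whs1)}, require {pkg_at(p5,whs1), truck_at(t3,whs1)}
    → {in(p1,t3), in(p3,t3), pkg_at(p5,whs1), truck_at(t3,whs1)}
  through step 2 (drive(t3,depot,whs1)): drop {truck_at(t3,whs1)}, keep {in(p1,t3), in(p3,t3), pkg_at(p5,whs1)}, require {truck_at(t3,depot)}
    → {in(p1,t3), in(p3,t3), pkg_at(p5,whs1), truck_at(t3,depot)}
  through step 1 (load(p3,t3,depot)): drop {in(p3,t3)}, keep {in(p1,t3), pkg_at(p5,whs1), truck_at(t3,depot)}, require {pkg_at(p3,depot), truck_at(t3,depot)}
    → {in(p1,t3), pkg_at(p3,depot), pkg_at(p5,whs1), truck_at(t3,depot)}

== RESULT ==
["in(p1,t3)", "pkg_at(p3,depot)", "pkg_at(p5,whs1)", "truck_at(t3,depot)"]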